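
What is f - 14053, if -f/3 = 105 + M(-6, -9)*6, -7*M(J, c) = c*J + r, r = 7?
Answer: -99478/7 ≈ -14211.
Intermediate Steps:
M(J, c) = -1 - J*c/7 (M(J, c) = -(c*J + 7)/7 = -(J*c + 7)/7 = -(7 + J*c)/7 = -1 - J*c/7)
f = -1107/7 (f = -3*(105 + (-1 - ⅐*(-6)*(-9))*6) = -3*(105 + (-1 - 54/7)*6) = -3*(105 - 61/7*6) = -3*(105 - 366/7) = -3*369/7 = -1107/7 ≈ -158.14)
f - 14053 = -1107/7 - 14053 = -99478/7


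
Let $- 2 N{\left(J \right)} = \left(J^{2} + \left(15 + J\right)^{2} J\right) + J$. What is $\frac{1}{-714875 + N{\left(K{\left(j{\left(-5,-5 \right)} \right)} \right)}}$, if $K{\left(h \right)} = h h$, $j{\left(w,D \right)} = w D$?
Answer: $- \frac{1}{128910500} \approx -7.7573 \cdot 10^{-9}$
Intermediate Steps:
$j{\left(w,D \right)} = D w$
$K{\left(h \right)} = h^{2}$
$N{\left(J \right)} = - \frac{J}{2} - \frac{J^{2}}{2} - \frac{J \left(15 + J\right)^{2}}{2}$ ($N{\left(J \right)} = - \frac{\left(J^{2} + \left(15 + J\right)^{2} J\right) + J}{2} = - \frac{\left(J^{2} + J \left(15 + J\right)^{2}\right) + J}{2} = - \frac{J + J^{2} + J \left(15 + J\right)^{2}}{2} = - \frac{J}{2} - \frac{J^{2}}{2} - \frac{J \left(15 + J\right)^{2}}{2}$)
$\frac{1}{-714875 + N{\left(K{\left(j{\left(-5,-5 \right)} \right)} \right)}} = \frac{1}{-714875 - \frac{\left(\left(-5\right) \left(-5\right)\right)^{2} \left(1 + \left(\left(-5\right) \left(-5\right)\right)^{2} + \left(15 + \left(\left(-5\right) \left(-5\right)\right)^{2}\right)^{2}\right)}{2}} = \frac{1}{-714875 - \frac{25^{2} \left(1 + 25^{2} + \left(15 + 25^{2}\right)^{2}\right)}{2}} = \frac{1}{-714875 - \frac{625 \left(1 + 625 + \left(15 + 625\right)^{2}\right)}{2}} = \frac{1}{-714875 - \frac{625 \left(1 + 625 + 640^{2}\right)}{2}} = \frac{1}{-714875 - \frac{625 \left(1 + 625 + 409600\right)}{2}} = \frac{1}{-714875 - \frac{625}{2} \cdot 410226} = \frac{1}{-714875 - 128195625} = \frac{1}{-128910500} = - \frac{1}{128910500}$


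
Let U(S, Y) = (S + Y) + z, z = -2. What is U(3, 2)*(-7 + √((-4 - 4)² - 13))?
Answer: -21 + 3*√51 ≈ 0.42429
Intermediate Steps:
U(S, Y) = -2 + S + Y (U(S, Y) = (S + Y) - 2 = -2 + S + Y)
U(3, 2)*(-7 + √((-4 - 4)² - 13)) = (-2 + 3 + 2)*(-7 + √((-4 - 4)² - 13)) = 3*(-7 + √((-8)² - 13)) = 3*(-7 + √(64 - 13)) = 3*(-7 + √51) = -21 + 3*√51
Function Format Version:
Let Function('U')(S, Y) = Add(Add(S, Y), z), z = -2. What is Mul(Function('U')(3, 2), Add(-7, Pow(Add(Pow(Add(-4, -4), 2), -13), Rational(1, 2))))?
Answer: Add(-21, Mul(3, Pow(51, Rational(1, 2)))) ≈ 0.42429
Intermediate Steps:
Function('U')(S, Y) = Add(-2, S, Y) (Function('U')(S, Y) = Add(Add(S, Y), -2) = Add(-2, S, Y))
Mul(Function('U')(3, 2), Add(-7, Pow(Add(Pow(Add(-4, -4), 2), -13), Rational(1, 2)))) = Mul(Add(-2, 3, 2), Add(-7, Pow(Add(Pow(Add(-4, -4), 2), -13), Rational(1, 2)))) = Mul(3, Add(-7, Pow(Add(Pow(-8, 2), -13), Rational(1, 2)))) = Mul(3, Add(-7, Pow(Add(64, -13), Rational(1, 2)))) = Mul(3, Add(-7, Pow(51, Rational(1, 2)))) = Add(-21, Mul(3, Pow(51, Rational(1, 2))))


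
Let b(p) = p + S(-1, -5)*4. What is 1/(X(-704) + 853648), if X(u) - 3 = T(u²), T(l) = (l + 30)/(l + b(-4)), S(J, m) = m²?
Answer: 247856/211582770079 ≈ 1.1714e-6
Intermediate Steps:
b(p) = 100 + p (b(p) = p + (-5)²*4 = p + 25*4 = p + 100 = 100 + p)
T(l) = (30 + l)/(96 + l) (T(l) = (l + 30)/(l + (100 - 4)) = (30 + l)/(l + 96) = (30 + l)/(96 + l))
X(u) = 3 + (30 + u²)/(96 + u²)
1/(X(-704) + 853648) = 1/(2*(159 + 2*(-704)²)/(96 + (-704)²) + 853648) = 1/(2*(159 + 2*495616)/(96 + 495616) + 853648) = 1/(2*(159 + 991232)/495712 + 853648) = 1/(2*(1/495712)*991391 + 853648) = 1/(991391/247856 + 853648) = 1/(211582770079/247856) = 247856/211582770079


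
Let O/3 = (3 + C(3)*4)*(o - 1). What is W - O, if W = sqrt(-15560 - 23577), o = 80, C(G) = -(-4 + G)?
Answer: -1659 + I*sqrt(39137) ≈ -1659.0 + 197.83*I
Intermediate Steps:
C(G) = 4 - G
W = I*sqrt(39137) (W = sqrt(-39137) = I*sqrt(39137) ≈ 197.83*I)
O = 1659 (O = 3*((3 + (4 - 1*3)*4)*(80 - 1)) = 3*((3 + (4 - 3)*4)*79) = 3*((3 + 1*4)*79) = 3*((3 + 4)*79) = 3*(7*79) = 3*553 = 1659)
W - O = I*sqrt(39137) - 1*1659 = I*sqrt(39137) - 1659 = -1659 + I*sqrt(39137)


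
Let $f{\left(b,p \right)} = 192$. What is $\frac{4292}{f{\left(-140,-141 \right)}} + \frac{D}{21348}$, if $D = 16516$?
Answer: $\frac{1974931}{85392} \approx 23.128$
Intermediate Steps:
$\frac{4292}{f{\left(-140,-141 \right)}} + \frac{D}{21348} = \frac{4292}{192} + \frac{16516}{21348} = 4292 \cdot \frac{1}{192} + 16516 \cdot \frac{1}{21348} = \frac{1073}{48} + \frac{4129}{5337} = \frac{1974931}{85392}$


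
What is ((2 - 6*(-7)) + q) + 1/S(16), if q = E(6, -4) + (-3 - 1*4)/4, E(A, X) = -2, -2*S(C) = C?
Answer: 321/8 ≈ 40.125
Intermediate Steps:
S(C) = -C/2
q = -15/4 (q = -2 + (-3 - 1*4)/4 = -2 + (-3 - 4)/4 = -2 + (¼)*(-7) = -2 - 7/4 = -15/4 ≈ -3.7500)
((2 - 6*(-7)) + q) + 1/S(16) = ((2 - 6*(-7)) - 15/4) + 1/(-½*16) = ((2 + 42) - 15/4) + 1/(-8) = (44 - 15/4) - ⅛ = 161/4 - ⅛ = 321/8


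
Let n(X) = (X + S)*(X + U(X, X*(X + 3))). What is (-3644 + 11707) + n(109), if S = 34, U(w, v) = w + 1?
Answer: 39380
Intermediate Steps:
U(w, v) = 1 + w
n(X) = (1 + 2*X)*(34 + X) (n(X) = (X + 34)*(X + (1 + X)) = (34 + X)*(1 + 2*X) = (1 + 2*X)*(34 + X))
(-3644 + 11707) + n(109) = (-3644 + 11707) + (34 + 2*109² + 69*109) = 8063 + (34 + 2*11881 + 7521) = 8063 + (34 + 23762 + 7521) = 8063 + 31317 = 39380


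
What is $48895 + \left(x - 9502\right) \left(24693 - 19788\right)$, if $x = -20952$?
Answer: $-149327975$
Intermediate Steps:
$48895 + \left(x - 9502\right) \left(24693 - 19788\right) = 48895 + \left(-20952 - 9502\right) \left(24693 - 19788\right) = 48895 - 149376870 = -149327975$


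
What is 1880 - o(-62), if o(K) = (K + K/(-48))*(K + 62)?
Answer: 1880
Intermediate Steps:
o(K) = 47*K*(62 + K)/48 (o(K) = (K + K*(-1/48))*(62 + K) = (K - K/48)*(62 + K) = (47*K/48)*(62 + K) = 47*K*(62 + K)/48)
1880 - o(-62) = 1880 - 47*(-62)*(62 - 62)/48 = 1880 - 47*(-62)*0/48 = 1880 - 1*0 = 1880 + 0 = 1880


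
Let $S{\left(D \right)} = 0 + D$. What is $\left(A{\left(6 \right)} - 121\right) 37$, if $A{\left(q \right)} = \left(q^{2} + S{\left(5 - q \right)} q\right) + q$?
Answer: $-3145$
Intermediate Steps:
$S{\left(D \right)} = D$
$A{\left(q \right)} = q + q^{2} + q \left(5 - q\right)$ ($A{\left(q \right)} = \left(q^{2} + \left(5 - q\right) q\right) + q = \left(q^{2} + q \left(5 - q\right)\right) + q = q + q^{2} + q \left(5 - q\right)$)
$\left(A{\left(6 \right)} - 121\right) 37 = \left(6 \cdot 6 - 121\right) 37 = \left(36 - 121\right) 37 = \left(-85\right) 37 = -3145$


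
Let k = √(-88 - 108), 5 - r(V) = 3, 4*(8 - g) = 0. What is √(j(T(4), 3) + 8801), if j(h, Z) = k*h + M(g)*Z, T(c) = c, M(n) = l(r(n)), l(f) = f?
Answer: √(8807 + 56*I) ≈ 93.846 + 0.2984*I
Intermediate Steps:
g = 8 (g = 8 - ¼*0 = 8 + 0 = 8)
r(V) = 2 (r(V) = 5 - 1*3 = 5 - 3 = 2)
k = 14*I (k = √(-196) = 14*I ≈ 14.0*I)
M(n) = 2
j(h, Z) = 2*Z + 14*I*h (j(h, Z) = (14*I)*h + 2*Z = 14*I*h + 2*Z = 2*Z + 14*I*h)
√(j(T(4), 3) + 8801) = √((2*3 + 14*I*4) + 8801) = √((6 + 56*I) + 8801) = √(8807 + 56*I)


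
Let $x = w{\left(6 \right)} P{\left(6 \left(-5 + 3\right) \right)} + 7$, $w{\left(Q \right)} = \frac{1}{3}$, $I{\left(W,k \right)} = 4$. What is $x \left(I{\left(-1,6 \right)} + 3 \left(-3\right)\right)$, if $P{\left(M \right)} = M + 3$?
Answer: $-20$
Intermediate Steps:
$P{\left(M \right)} = 3 + M$
$w{\left(Q \right)} = \frac{1}{3}$
$x = 4$ ($x = \frac{3 + 6 \left(-5 + 3\right)}{3} + 7 = \frac{3 + 6 \left(-2\right)}{3} + 7 = \frac{3 - 12}{3} + 7 = \frac{1}{3} \left(-9\right) + 7 = -3 + 7 = 4$)
$x \left(I{\left(-1,6 \right)} + 3 \left(-3\right)\right) = 4 \left(4 + 3 \left(-3\right)\right) = 4 \left(4 - 9\right) = 4 \left(-5\right) = -20$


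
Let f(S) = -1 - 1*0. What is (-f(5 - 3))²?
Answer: 1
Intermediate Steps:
f(S) = -1 (f(S) = -1 + 0 = -1)
(-f(5 - 3))² = (-1*(-1))² = 1² = 1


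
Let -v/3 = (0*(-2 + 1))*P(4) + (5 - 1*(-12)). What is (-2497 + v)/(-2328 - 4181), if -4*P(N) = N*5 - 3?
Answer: 2548/6509 ≈ 0.39146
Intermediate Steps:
P(N) = ¾ - 5*N/4 (P(N) = -(N*5 - 3)/4 = -(5*N - 3)/4 = -(-3 + 5*N)/4 = ¾ - 5*N/4)
v = -51 (v = -3*((0*(-2 + 1))*(¾ - 5/4*4) + (5 - 1*(-12))) = -3*((0*(-1))*(¾ - 5) + (5 + 12)) = -3*(0*(-17/4) + 17) = -3*(0 + 17) = -3*17 = -51)
(-2497 + v)/(-2328 - 4181) = (-2497 - 51)/(-2328 - 4181) = -2548/(-6509) = -2548*(-1/6509) = 2548/6509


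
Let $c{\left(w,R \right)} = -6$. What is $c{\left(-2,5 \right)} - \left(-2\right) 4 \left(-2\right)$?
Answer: $-22$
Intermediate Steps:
$c{\left(-2,5 \right)} - \left(-2\right) 4 \left(-2\right) = -6 - \left(-2\right) 4 \left(-2\right) = -6 - \left(-8\right) \left(-2\right) = -6 - 16 = -22$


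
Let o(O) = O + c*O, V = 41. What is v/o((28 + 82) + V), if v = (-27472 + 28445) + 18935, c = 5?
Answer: 3318/151 ≈ 21.974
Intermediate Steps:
o(O) = 6*O (o(O) = O + 5*O = 6*O)
v = 19908 (v = 973 + 18935 = 19908)
v/o((28 + 82) + V) = 19908/((6*((28 + 82) + 41))) = 19908/((6*(110 + 41))) = 19908/((6*151)) = 19908/906 = 19908*(1/906) = 3318/151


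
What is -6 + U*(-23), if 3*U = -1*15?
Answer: 109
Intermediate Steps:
U = -5 (U = (-1*15)/3 = (⅓)*(-15) = -5)
-6 + U*(-23) = -6 - 5*(-23) = -6 + 115 = 109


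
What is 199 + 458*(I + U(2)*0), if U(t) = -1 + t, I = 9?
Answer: 4321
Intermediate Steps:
199 + 458*(I + U(2)*0) = 199 + 458*(9 + (-1 + 2)*0) = 199 + 458*(9 + 1*0) = 199 + 458*(9 + 0) = 199 + 458*9 = 199 + 4122 = 4321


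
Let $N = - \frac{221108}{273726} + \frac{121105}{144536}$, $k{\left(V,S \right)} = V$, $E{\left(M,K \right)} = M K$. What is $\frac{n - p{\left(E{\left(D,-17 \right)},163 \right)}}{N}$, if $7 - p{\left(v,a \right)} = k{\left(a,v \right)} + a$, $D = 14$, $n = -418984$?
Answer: $- \frac{8281876361751720}{595760671} \approx -1.3901 \cdot 10^{7}$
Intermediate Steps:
$E{\left(M,K \right)} = K M$
$p{\left(v,a \right)} = 7 - 2 a$ ($p{\left(v,a \right)} = 7 - \left(a + a\right) = 7 - 2 a$)
$N = \frac{595760671}{19781630568}$ ($N = \left(-221108\right) \frac{1}{273726} + 121105 \cdot \frac{1}{144536} = - \frac{110554}{136863} + \frac{121105}{144536} = \frac{595760671}{19781630568} \approx 0.030117$)
$\frac{n - p{\left(E{\left(D,-17 \right)},163 \right)}}{N} = \frac{-418984 - \left(7 - 326\right)}{\frac{595760671}{19781630568}} = \left(-418984 - \left(7 - 326\right)\right) \frac{19781630568}{595760671} = \left(-418984 - -319\right) \frac{19781630568}{595760671} = \left(-418984 + 319\right) \frac{19781630568}{595760671} = \left(-418665\right) \frac{19781630568}{595760671} = - \frac{8281876361751720}{595760671}$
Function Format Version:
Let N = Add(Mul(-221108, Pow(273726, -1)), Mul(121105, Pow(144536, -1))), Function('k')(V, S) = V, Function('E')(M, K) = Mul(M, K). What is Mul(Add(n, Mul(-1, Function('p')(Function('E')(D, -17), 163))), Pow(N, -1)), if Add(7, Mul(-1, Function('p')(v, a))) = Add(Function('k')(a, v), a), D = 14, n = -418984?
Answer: Rational(-8281876361751720, 595760671) ≈ -1.3901e+7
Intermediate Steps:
Function('E')(M, K) = Mul(K, M)
Function('p')(v, a) = Add(7, Mul(-2, a)) (Function('p')(v, a) = Add(7, Mul(-1, Add(a, a))) = Add(7, Mul(-1, Mul(2, a))) = Add(7, Mul(-2, a)))
N = Rational(595760671, 19781630568) (N = Add(Mul(-221108, Rational(1, 273726)), Mul(121105, Rational(1, 144536))) = Add(Rational(-110554, 136863), Rational(121105, 144536)) = Rational(595760671, 19781630568) ≈ 0.030117)
Mul(Add(n, Mul(-1, Function('p')(Function('E')(D, -17), 163))), Pow(N, -1)) = Mul(Add(-418984, Mul(-1, Add(7, Mul(-2, 163)))), Pow(Rational(595760671, 19781630568), -1)) = Mul(Add(-418984, Mul(-1, Add(7, -326))), Rational(19781630568, 595760671)) = Mul(Add(-418984, Mul(-1, -319)), Rational(19781630568, 595760671)) = Mul(Add(-418984, 319), Rational(19781630568, 595760671)) = Mul(-418665, Rational(19781630568, 595760671)) = Rational(-8281876361751720, 595760671)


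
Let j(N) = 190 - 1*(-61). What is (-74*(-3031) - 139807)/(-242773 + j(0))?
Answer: -84487/242522 ≈ -0.34837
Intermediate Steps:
j(N) = 251 (j(N) = 190 + 61 = 251)
(-74*(-3031) - 139807)/(-242773 + j(0)) = (-74*(-3031) - 139807)/(-242773 + 251) = (224294 - 139807)/(-242522) = 84487*(-1/242522) = -84487/242522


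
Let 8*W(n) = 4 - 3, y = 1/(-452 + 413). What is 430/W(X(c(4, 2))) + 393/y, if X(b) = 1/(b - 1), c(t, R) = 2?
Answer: -11887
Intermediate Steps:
y = -1/39 (y = 1/(-39) = -1/39 ≈ -0.025641)
X(b) = 1/(-1 + b)
W(n) = 1/8 (W(n) = (4 - 3)/8 = (1/8)*1 = 1/8)
430/W(X(c(4, 2))) + 393/y = 430/(1/8) + 393/(-1/39) = 430*8 + 393*(-39) = 3440 - 15327 = -11887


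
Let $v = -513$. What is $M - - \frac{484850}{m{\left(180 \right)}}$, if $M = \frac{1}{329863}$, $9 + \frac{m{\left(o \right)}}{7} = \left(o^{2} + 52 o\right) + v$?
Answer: $\frac{79967182108}{47610116379} \approx 1.6796$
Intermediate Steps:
$m{\left(o \right)} = -3654 + 7 o^{2} + 364 o$ ($m{\left(o \right)} = -63 + 7 \left(\left(o^{2} + 52 o\right) - 513\right) = -63 + 7 \left(-513 + o^{2} + 52 o\right) = -63 + \left(-3591 + 7 o^{2} + 364 o\right) = -3654 + 7 o^{2} + 364 o$)
$M = \frac{1}{329863} \approx 3.0316 \cdot 10^{-6}$
$M - - \frac{484850}{m{\left(180 \right)}} = \frac{1}{329863} - - \frac{484850}{-3654 + 7 \cdot 180^{2} + 364 \cdot 180} = \frac{1}{329863} - - \frac{484850}{-3654 + 7 \cdot 32400 + 65520} = \frac{1}{329863} - - \frac{484850}{-3654 + 226800 + 65520} = \frac{1}{329863} - - \frac{484850}{288666} = \frac{1}{329863} - \left(-484850\right) \frac{1}{288666} = \frac{1}{329863} - - \frac{242425}{144333} = \frac{1}{329863} + \frac{242425}{144333} = \frac{79967182108}{47610116379}$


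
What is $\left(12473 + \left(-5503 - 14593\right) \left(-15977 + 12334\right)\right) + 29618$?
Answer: $73251819$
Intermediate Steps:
$\left(12473 + \left(-5503 - 14593\right) \left(-15977 + 12334\right)\right) + 29618 = \left(12473 - -73209728\right) + 29618 = \left(12473 + 73209728\right) + 29618 = 73222201 + 29618 = 73251819$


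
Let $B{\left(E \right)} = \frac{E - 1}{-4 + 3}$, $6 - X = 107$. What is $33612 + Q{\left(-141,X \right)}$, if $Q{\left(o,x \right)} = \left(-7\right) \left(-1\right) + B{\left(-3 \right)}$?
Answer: $33623$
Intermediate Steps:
$X = -101$ ($X = 6 - 107 = -101$)
$B{\left(E \right)} = 1 - E$ ($B{\left(E \right)} = \frac{-1 + E}{-1} = \left(-1 + E\right) \left(-1\right) = 1 - E$)
$Q{\left(o,x \right)} = 11$ ($Q{\left(o,x \right)} = \left(-7\right) \left(-1\right) + \left(1 - -3\right) = 7 + \left(1 + 3\right) = 7 + 4 = 11$)
$33612 + Q{\left(-141,X \right)} = 33612 + 11 = 33623$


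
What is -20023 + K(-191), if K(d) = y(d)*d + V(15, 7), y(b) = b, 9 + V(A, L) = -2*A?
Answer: 16419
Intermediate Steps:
V(A, L) = -9 - 2*A
K(d) = -39 + d**2 (K(d) = d*d + (-9 - 2*15) = d**2 + (-9 - 30) = d**2 - 39 = -39 + d**2)
-20023 + K(-191) = -20023 + (-39 + (-191)**2) = -20023 + (-39 + 36481) = -20023 + 36442 = 16419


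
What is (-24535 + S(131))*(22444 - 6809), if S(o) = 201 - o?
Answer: -382510275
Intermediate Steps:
(-24535 + S(131))*(22444 - 6809) = (-24535 + (201 - 1*131))*(22444 - 6809) = (-24535 + (201 - 131))*15635 = (-24535 + 70)*15635 = -24465*15635 = -382510275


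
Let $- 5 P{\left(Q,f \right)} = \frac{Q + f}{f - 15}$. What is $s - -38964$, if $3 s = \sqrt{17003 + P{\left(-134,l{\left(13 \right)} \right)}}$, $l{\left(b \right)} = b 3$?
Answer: $38964 + \frac{\sqrt{2448546}}{36} \approx 39007.0$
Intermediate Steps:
$l{\left(b \right)} = 3 b$
$P{\left(Q,f \right)} = - \frac{Q + f}{5 \left(-15 + f\right)}$ ($P{\left(Q,f \right)} = - \frac{\left(Q + f\right) \frac{1}{f - 15}}{5} = - \frac{\left(Q + f\right) \frac{1}{-15 + f}}{5} = - \frac{\frac{1}{-15 + f} \left(Q + f\right)}{5} = - \frac{Q + f}{5 \left(-15 + f\right)}$)
$s = \frac{\sqrt{2448546}}{36}$ ($s = \frac{\sqrt{17003 + \frac{\left(-1\right) \left(-134\right) - 3 \cdot 13}{5 \left(-15 + 3 \cdot 13\right)}}}{3} = \frac{\sqrt{17003 + \frac{134 - 39}{5 \left(-15 + 39\right)}}}{3} = \frac{\sqrt{17003 + \frac{134 - 39}{5 \cdot 24}}}{3} = \frac{\sqrt{17003 + \frac{1}{5} \cdot \frac{1}{24} \cdot 95}}{3} = \frac{\sqrt{17003 + \frac{19}{24}}}{3} = \frac{\sqrt{\frac{408091}{24}}}{3} = \frac{\frac{1}{12} \sqrt{2448546}}{3} = \frac{\sqrt{2448546}}{36} \approx 43.466$)
$s - -38964 = \frac{\sqrt{2448546}}{36} - -38964 = \frac{\sqrt{2448546}}{36} + 38964 = 38964 + \frac{\sqrt{2448546}}{36}$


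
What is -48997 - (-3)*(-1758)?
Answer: -54271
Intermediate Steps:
-48997 - (-3)*(-1758) = -48997 - 1*5274 = -48997 - 5274 = -54271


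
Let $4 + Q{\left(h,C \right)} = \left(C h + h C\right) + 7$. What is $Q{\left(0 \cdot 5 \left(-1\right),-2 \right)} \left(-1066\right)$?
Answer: $-3198$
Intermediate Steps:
$Q{\left(h,C \right)} = 3 + 2 C h$ ($Q{\left(h,C \right)} = -4 + \left(\left(C h + h C\right) + 7\right) = -4 + \left(\left(C h + C h\right) + 7\right) = -4 + \left(2 C h + 7\right) = -4 + \left(7 + 2 C h\right) = 3 + 2 C h$)
$Q{\left(0 \cdot 5 \left(-1\right),-2 \right)} \left(-1066\right) = \left(3 + 2 \left(-2\right) 0 \cdot 5 \left(-1\right)\right) \left(-1066\right) = \left(3 + 2 \left(-2\right) 0 \left(-1\right)\right) \left(-1066\right) = \left(3 + 2 \left(-2\right) 0\right) \left(-1066\right) = \left(3 + 0\right) \left(-1066\right) = 3 \left(-1066\right) = -3198$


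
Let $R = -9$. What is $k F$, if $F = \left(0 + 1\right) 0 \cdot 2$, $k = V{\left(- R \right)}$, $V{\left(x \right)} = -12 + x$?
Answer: $0$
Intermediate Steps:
$k = -3$ ($k = -12 - -9 = -12 + 9 = -3$)
$F = 0$ ($F = 1 \cdot 0 \cdot 2 = 0 \cdot 2 = 0$)
$k F = \left(-3\right) 0 = 0$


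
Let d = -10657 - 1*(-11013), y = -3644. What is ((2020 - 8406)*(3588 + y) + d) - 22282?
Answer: 335690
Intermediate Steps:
d = 356 (d = -10657 + 11013 = 356)
((2020 - 8406)*(3588 + y) + d) - 22282 = ((2020 - 8406)*(3588 - 3644) + 356) - 22282 = (-6386*(-56) + 356) - 22282 = (357616 + 356) - 22282 = 357972 - 22282 = 335690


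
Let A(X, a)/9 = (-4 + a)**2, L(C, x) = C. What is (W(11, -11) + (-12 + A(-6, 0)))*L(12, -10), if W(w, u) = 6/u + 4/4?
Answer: 17484/11 ≈ 1589.5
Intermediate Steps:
A(X, a) = 9*(-4 + a)**2
W(w, u) = 1 + 6/u (W(w, u) = 6/u + 4*(1/4) = 6/u + 1 = 1 + 6/u)
(W(11, -11) + (-12 + A(-6, 0)))*L(12, -10) = ((6 - 11)/(-11) + (-12 + 9*(-4 + 0)**2))*12 = (-1/11*(-5) + (-12 + 9*(-4)**2))*12 = (5/11 + (-12 + 9*16))*12 = (5/11 + (-12 + 144))*12 = (5/11 + 132)*12 = (1457/11)*12 = 17484/11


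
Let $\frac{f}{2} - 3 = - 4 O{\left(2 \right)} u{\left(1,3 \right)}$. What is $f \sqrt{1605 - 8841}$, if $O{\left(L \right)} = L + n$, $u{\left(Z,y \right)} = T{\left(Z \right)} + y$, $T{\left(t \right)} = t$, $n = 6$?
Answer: $- 1500 i \sqrt{201} \approx - 21266.0 i$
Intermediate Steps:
$u{\left(Z,y \right)} = Z + y$
$O{\left(L \right)} = 6 + L$ ($O{\left(L \right)} = L + 6 = 6 + L$)
$f = -250$ ($f = 6 + 2 - 4 \left(6 + 2\right) \left(1 + 3\right) = 6 + 2 \left(-4\right) 8 \cdot 4 = 6 + 2 \left(\left(-32\right) 4\right) = 6 + 2 \left(-128\right) = 6 - 256 = -250$)
$f \sqrt{1605 - 8841} = - 250 \sqrt{1605 - 8841} = - 250 \sqrt{-7236} = - 250 \cdot 6 i \sqrt{201} = - 1500 i \sqrt{201}$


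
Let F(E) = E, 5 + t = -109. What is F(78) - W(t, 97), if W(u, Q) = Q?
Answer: -19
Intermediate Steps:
t = -114 (t = -5 - 109 = -114)
F(78) - W(t, 97) = 78 - 1*97 = 78 - 97 = -19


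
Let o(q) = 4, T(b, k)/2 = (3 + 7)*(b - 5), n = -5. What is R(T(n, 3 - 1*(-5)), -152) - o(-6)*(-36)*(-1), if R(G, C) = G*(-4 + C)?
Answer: 31056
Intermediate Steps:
T(b, k) = -100 + 20*b (T(b, k) = 2*((3 + 7)*(b - 5)) = 2*(10*(-5 + b)) = 2*(-50 + 10*b) = -100 + 20*b)
R(T(n, 3 - 1*(-5)), -152) - o(-6)*(-36)*(-1) = (-100 + 20*(-5))*(-4 - 152) - 4*(-36)*(-1) = (-100 - 100)*(-156) - (-144)*(-1) = -200*(-156) - 1*144 = 31200 - 144 = 31056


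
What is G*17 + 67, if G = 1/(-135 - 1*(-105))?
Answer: 1993/30 ≈ 66.433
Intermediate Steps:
G = -1/30 (G = 1/(-135 + 105) = 1/(-30) = -1/30 ≈ -0.033333)
G*17 + 67 = -1/30*17 + 67 = -17/30 + 67 = 1993/30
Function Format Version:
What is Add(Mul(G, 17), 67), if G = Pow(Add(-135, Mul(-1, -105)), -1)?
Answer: Rational(1993, 30) ≈ 66.433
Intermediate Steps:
G = Rational(-1, 30) (G = Pow(Add(-135, 105), -1) = Pow(-30, -1) = Rational(-1, 30) ≈ -0.033333)
Add(Mul(G, 17), 67) = Add(Mul(Rational(-1, 30), 17), 67) = Add(Rational(-17, 30), 67) = Rational(1993, 30)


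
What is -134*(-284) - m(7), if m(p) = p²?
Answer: 38007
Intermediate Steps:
-134*(-284) - m(7) = -134*(-284) - 1*7² = 38056 - 1*49 = 38056 - 49 = 38007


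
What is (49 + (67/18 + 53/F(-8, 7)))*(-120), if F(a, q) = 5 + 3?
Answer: -21365/3 ≈ -7121.7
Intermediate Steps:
F(a, q) = 8
(49 + (67/18 + 53/F(-8, 7)))*(-120) = (49 + (67/18 + 53/8))*(-120) = (49 + 745/72)*(-120) = (4273/72)*(-120) = -21365/3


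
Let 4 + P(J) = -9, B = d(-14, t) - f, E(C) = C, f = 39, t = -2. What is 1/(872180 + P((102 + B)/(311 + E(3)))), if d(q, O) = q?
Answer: 1/872167 ≈ 1.1466e-6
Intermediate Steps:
B = -53 (B = -14 - 1*39 = -14 - 39 = -53)
P(J) = -13 (P(J) = -4 - 9 = -13)
1/(872180 + P((102 + B)/(311 + E(3)))) = 1/(872180 - 13) = 1/872167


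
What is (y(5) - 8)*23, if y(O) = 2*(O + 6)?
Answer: 322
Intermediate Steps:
y(O) = 12 + 2*O (y(O) = 2*(6 + O) = 12 + 2*O)
(y(5) - 8)*23 = ((12 + 2*5) - 8)*23 = ((12 + 10) - 8)*23 = (22 - 8)*23 = 14*23 = 322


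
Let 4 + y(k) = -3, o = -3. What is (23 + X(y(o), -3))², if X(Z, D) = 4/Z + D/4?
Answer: 368449/784 ≈ 469.96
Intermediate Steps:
y(k) = -7 (y(k) = -4 - 3 = -7)
X(Z, D) = 4/Z + D/4 (X(Z, D) = 4/Z + D*(¼) = 4/Z + D/4)
(23 + X(y(o), -3))² = (23 + (4/(-7) + (¼)*(-3)))² = (23 + (4*(-⅐) - ¾))² = (23 + (-4/7 - ¾))² = (23 - 37/28)² = (607/28)² = 368449/784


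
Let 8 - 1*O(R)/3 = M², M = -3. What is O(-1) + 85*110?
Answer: 9347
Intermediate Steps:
O(R) = -3 (O(R) = 24 - 3*(-3)² = 24 - 3*9 = 24 - 27 = -3)
O(-1) + 85*110 = -3 + 85*110 = -3 + 9350 = 9347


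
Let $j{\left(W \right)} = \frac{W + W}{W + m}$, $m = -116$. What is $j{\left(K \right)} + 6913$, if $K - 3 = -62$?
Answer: $\frac{1209893}{175} \approx 6913.7$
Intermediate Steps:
$K = -59$ ($K = 3 - 62 = -59$)
$j{\left(W \right)} = \frac{2 W}{-116 + W}$ ($j{\left(W \right)} = \frac{W + W}{W - 116} = \frac{2 W}{-116 + W}$)
$j{\left(K \right)} + 6913 = 2 \left(-59\right) \frac{1}{-116 - 59} + 6913 = 2 \left(-59\right) \frac{1}{-175} + 6913 = 2 \left(-59\right) \left(- \frac{1}{175}\right) + 6913 = \frac{118}{175} + 6913 = \frac{1209893}{175}$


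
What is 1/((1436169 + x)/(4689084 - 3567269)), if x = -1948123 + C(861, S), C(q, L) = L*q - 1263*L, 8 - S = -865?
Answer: -224363/172580 ≈ -1.3001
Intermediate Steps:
S = 873 (S = 8 - 1*(-865) = 8 + 865 = 873)
C(q, L) = -1263*L + L*q
x = -2299069 (x = -1948123 + 873*(-1263 + 861) = -1948123 + 873*(-402) = -1948123 - 350946 = -2299069)
1/((1436169 + x)/(4689084 - 3567269)) = 1/((1436169 - 2299069)/(4689084 - 3567269)) = 1/(-862900/1121815) = 1/(-862900*1/1121815) = 1/(-172580/224363) = -224363/172580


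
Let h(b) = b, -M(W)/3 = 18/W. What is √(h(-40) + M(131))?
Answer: I*√693514/131 ≈ 6.3571*I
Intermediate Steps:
M(W) = -54/W
√(h(-40) + M(131)) = √(-40 - 54/131) = √(-5294/131) = I*√693514/131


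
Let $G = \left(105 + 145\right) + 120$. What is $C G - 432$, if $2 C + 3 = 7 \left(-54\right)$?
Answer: $-70917$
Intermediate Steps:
$C = - \frac{381}{2}$ ($C = - \frac{3}{2} + \frac{7 \left(-54\right)}{2} = - \frac{3}{2} + \frac{1}{2} \left(-378\right) = - \frac{3}{2} - 189 = - \frac{381}{2} \approx -190.5$)
$G = 370$ ($G = 250 + 120 = 370$)
$C G - 432 = \left(- \frac{381}{2}\right) 370 - 432 = -70485 - 432 = -70917$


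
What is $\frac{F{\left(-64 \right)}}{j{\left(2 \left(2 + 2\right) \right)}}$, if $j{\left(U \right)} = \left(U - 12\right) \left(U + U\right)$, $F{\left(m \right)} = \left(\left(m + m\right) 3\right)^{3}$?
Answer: $884736$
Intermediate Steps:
$F{\left(m \right)} = 216 m^{3}$ ($F{\left(m \right)} = \left(2 m 3\right)^{3} = \left(6 m\right)^{3} = 216 m^{3}$)
$j{\left(U \right)} = 2 U \left(-12 + U\right)$ ($j{\left(U \right)} = \left(-12 + U\right) 2 U = 2 U \left(-12 + U\right)$)
$\frac{F{\left(-64 \right)}}{j{\left(2 \left(2 + 2\right) \right)}} = \frac{216 \left(-64\right)^{3}}{2 \cdot 2 \left(2 + 2\right) \left(-12 + 2 \left(2 + 2\right)\right)} = \frac{216 \left(-262144\right)}{2 \cdot 2 \cdot 4 \left(-12 + 2 \cdot 4\right)} = - \frac{56623104}{2 \cdot 8 \left(-12 + 8\right)} = - \frac{56623104}{2 \cdot 8 \left(-4\right)} = - \frac{56623104}{-64} = \left(-56623104\right) \left(- \frac{1}{64}\right) = 884736$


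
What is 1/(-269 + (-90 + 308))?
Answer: -1/51 ≈ -0.019608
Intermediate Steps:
1/(-269 + (-90 + 308)) = 1/(-269 + 218) = 1/(-51) = -1/51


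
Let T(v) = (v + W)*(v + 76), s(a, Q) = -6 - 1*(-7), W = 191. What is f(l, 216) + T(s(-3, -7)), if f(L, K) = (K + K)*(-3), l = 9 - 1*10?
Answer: 13488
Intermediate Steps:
s(a, Q) = 1 (s(a, Q) = -6 + 7 = 1)
l = -1 (l = 9 - 10 = -1)
T(v) = (76 + v)*(191 + v) (T(v) = (v + 191)*(v + 76) = (191 + v)*(76 + v) = (76 + v)*(191 + v))
f(L, K) = -6*K (f(L, K) = (2*K)*(-3) = -6*K)
f(l, 216) + T(s(-3, -7)) = -6*216 + (14516 + 1² + 267*1) = -1296 + (14516 + 1 + 267) = -1296 + 14784 = 13488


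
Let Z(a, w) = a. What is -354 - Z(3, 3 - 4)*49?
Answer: -501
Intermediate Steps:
-354 - Z(3, 3 - 4)*49 = -354 - 3*49 = -354 - 1*147 = -354 - 147 = -501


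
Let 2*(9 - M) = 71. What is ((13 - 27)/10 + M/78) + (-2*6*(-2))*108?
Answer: 2020403/780 ≈ 2590.3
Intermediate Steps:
M = -53/2 (M = 9 - ½*71 = 9 - 71/2 = -53/2 ≈ -26.500)
((13 - 27)/10 + M/78) + (-2*6*(-2))*108 = ((13 - 27)/10 - 53/2/78) + (-2*6*(-2))*108 = (-14*⅒ - 53/2*1/78) - 12*(-2)*108 = (-7/5 - 53/156) + 24*108 = -1357/780 + 2592 = 2020403/780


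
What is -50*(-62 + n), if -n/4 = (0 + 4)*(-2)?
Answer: 1500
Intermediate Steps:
n = 32 (n = -4*(0 + 4)*(-2) = -16*(-2) = -4*(-8) = 32)
-50*(-62 + n) = -50*(-62 + 32) = -50*(-30) = 1500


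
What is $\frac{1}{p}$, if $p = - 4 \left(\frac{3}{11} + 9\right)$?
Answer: $- \frac{11}{408} \approx -0.026961$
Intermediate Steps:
$p = - \frac{408}{11}$ ($p = - 4 \left(3 \cdot \frac{1}{11} + 9\right) = - 4 \left(\frac{3}{11} + 9\right) = \left(-4\right) \frac{102}{11} = - \frac{408}{11} \approx -37.091$)
$\frac{1}{p} = \frac{1}{- \frac{408}{11}} = - \frac{11}{408}$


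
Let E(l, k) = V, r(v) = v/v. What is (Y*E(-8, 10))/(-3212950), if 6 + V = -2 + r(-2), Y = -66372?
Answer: -232302/1606475 ≈ -0.14460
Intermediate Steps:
r(v) = 1
V = -7 (V = -6 + (-2 + 1) = -6 - 1 = -7)
E(l, k) = -7
(Y*E(-8, 10))/(-3212950) = -66372*(-7)/(-3212950) = 464604*(-1/3212950) = -232302/1606475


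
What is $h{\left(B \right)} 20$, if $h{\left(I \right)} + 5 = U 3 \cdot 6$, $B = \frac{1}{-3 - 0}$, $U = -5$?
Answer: $-1900$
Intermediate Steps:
$B = - \frac{1}{3}$ ($B = \frac{1}{-3 + 0} = \frac{1}{-3} = - \frac{1}{3} \approx -0.33333$)
$h{\left(I \right)} = -95$ ($h{\left(I \right)} = -5 + \left(-5\right) 3 \cdot 6 = -5 - 90 = -95$)
$h{\left(B \right)} 20 = \left(-95\right) 20 = -1900$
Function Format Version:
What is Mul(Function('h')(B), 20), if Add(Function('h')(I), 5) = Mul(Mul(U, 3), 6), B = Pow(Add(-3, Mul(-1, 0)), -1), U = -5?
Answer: -1900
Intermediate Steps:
B = Rational(-1, 3) (B = Pow(Add(-3, 0), -1) = Pow(-3, -1) = Rational(-1, 3) ≈ -0.33333)
Function('h')(I) = -95 (Function('h')(I) = Add(-5, Mul(Mul(-5, 3), 6)) = Add(-5, Mul(-15, 6)) = Add(-5, -90) = -95)
Mul(Function('h')(B), 20) = Mul(-95, 20) = -1900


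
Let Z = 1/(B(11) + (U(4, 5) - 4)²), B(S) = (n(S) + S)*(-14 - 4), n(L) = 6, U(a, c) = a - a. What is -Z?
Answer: 1/290 ≈ 0.0034483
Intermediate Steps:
U(a, c) = 0
B(S) = -108 - 18*S (B(S) = (6 + S)*(-14 - 4) = (6 + S)*(-18) = -108 - 18*S)
Z = -1/290 (Z = 1/((-108 - 18*11) + (0 - 4)²) = 1/((-108 - 198) + (-4)²) = 1/(-306 + 16) = 1/(-290) = -1/290 ≈ -0.0034483)
-Z = -1*(-1/290) = 1/290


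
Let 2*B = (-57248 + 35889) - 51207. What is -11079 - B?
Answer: 25204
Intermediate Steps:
B = -36283 (B = ((-57248 + 35889) - 51207)/2 = (-21359 - 51207)/2 = (½)*(-72566) = -36283)
-11079 - B = -11079 - 1*(-36283) = -11079 + 36283 = 25204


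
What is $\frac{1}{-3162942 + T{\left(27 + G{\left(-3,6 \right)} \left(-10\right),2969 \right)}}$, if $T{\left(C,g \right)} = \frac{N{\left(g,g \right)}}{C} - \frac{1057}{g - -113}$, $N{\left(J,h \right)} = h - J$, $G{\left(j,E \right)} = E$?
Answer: $- \frac{3082}{9748188301} \approx -3.1616 \cdot 10^{-7}$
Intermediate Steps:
$T{\left(C,g \right)} = - \frac{1057}{113 + g}$ ($T{\left(C,g \right)} = \frac{g - g}{C} - \frac{1057}{g - -113} = \frac{0}{C} - \frac{1057}{g + 113} = 0 - \frac{1057}{113 + g} = - \frac{1057}{113 + g}$)
$\frac{1}{-3162942 + T{\left(27 + G{\left(-3,6 \right)} \left(-10\right),2969 \right)}} = \frac{1}{-3162942 - \frac{1057}{113 + 2969}} = \frac{1}{-3162942 - \frac{1057}{3082}} = \frac{1}{- \frac{9748188301}{3082}} = - \frac{3082}{9748188301}$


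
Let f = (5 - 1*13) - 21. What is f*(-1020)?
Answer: 29580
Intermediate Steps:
f = -29 (f = (5 - 13) - 21 = -8 - 21 = -29)
f*(-1020) = -29*(-1020) = 29580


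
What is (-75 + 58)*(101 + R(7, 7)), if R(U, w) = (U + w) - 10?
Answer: -1785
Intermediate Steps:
R(U, w) = -10 + U + w
(-75 + 58)*(101 + R(7, 7)) = (-75 + 58)*(101 + (-10 + 7 + 7)) = -17*(101 + 4) = -17*105 = -1785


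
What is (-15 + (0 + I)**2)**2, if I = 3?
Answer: 36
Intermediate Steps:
(-15 + (0 + I)**2)**2 = (-15 + (0 + 3)**2)**2 = (-15 + 3**2)**2 = (-15 + 9)**2 = (-6)**2 = 36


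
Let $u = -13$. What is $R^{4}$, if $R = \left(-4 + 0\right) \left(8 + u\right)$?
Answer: $160000$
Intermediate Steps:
$R = 20$ ($R = \left(-4 + 0\right) \left(8 - 13\right) = \left(-4\right) \left(-5\right) = 20$)
$R^{4} = 20^{4} = 160000$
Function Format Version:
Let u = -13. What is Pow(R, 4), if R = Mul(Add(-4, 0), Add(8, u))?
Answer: 160000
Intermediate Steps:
R = 20 (R = Mul(Add(-4, 0), Add(8, -13)) = Mul(-4, -5) = 20)
Pow(R, 4) = Pow(20, 4) = 160000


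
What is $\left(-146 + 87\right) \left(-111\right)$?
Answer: $6549$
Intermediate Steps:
$\left(-146 + 87\right) \left(-111\right) = \left(-59\right) \left(-111\right) = 6549$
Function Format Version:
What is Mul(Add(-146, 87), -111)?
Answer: 6549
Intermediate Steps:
Mul(Add(-146, 87), -111) = Mul(-59, -111) = 6549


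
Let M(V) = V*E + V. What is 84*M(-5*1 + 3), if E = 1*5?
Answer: -1008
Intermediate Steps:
E = 5
M(V) = 6*V (M(V) = V*5 + V = 5*V + V = 6*V)
84*M(-5*1 + 3) = 84*(6*(-5*1 + 3)) = 84*(6*(-5 + 3)) = 84*(6*(-2)) = 84*(-12) = -1008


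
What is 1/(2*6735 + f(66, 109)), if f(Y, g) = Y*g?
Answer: 1/20664 ≈ 4.8393e-5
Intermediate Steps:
1/(2*6735 + f(66, 109)) = 1/(2*6735 + 66*109) = 1/(13470 + 7194) = 1/20664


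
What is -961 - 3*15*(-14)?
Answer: -331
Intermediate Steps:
-961 - 3*15*(-14) = -961 - 45*(-14) = -961 + 630 = -331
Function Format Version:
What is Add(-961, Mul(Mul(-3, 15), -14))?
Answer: -331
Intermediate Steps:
Add(-961, Mul(Mul(-3, 15), -14)) = Add(-961, Mul(-45, -14)) = Add(-961, 630) = -331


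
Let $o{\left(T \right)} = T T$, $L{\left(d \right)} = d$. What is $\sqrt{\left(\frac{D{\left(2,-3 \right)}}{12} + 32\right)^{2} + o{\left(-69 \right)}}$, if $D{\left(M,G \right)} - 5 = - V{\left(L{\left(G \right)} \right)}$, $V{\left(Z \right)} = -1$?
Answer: $\frac{\sqrt{23269}}{2} \approx 76.271$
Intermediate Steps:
$D{\left(M,G \right)} = 6$ ($D{\left(M,G \right)} = 5 - -1 = 5 + 1 = 6$)
$o{\left(T \right)} = T^{2}$
$\sqrt{\left(\frac{D{\left(2,-3 \right)}}{12} + 32\right)^{2} + o{\left(-69 \right)}} = \sqrt{\left(\frac{6}{12} + 32\right)^{2} + \left(-69\right)^{2}} = \sqrt{\left(6 \cdot \frac{1}{12} + 32\right)^{2} + 4761} = \sqrt{\left(\frac{1}{2} + 32\right)^{2} + 4761} = \sqrt{\left(\frac{65}{2}\right)^{2} + 4761} = \sqrt{\frac{4225}{4} + 4761} = \sqrt{\frac{23269}{4}} = \frac{\sqrt{23269}}{2}$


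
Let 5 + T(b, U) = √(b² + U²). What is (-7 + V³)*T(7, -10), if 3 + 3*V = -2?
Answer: 1570/27 - 314*√149/27 ≈ -83.810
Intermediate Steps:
V = -5/3 (V = -1 + (⅓)*(-2) = -1 - ⅔ = -5/3 ≈ -1.6667)
T(b, U) = -5 + √(U² + b²) (T(b, U) = -5 + √(b² + U²) = -5 + √(U² + b²))
(-7 + V³)*T(7, -10) = (-7 + (-5/3)³)*(-5 + √((-10)² + 7²)) = (-7 - 125/27)*(-5 + √(100 + 49)) = -314*(-5 + √149)/27 = 1570/27 - 314*√149/27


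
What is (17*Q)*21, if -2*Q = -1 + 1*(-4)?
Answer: 1785/2 ≈ 892.50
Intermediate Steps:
Q = 5/2 (Q = -(-1 + 1*(-4))/2 = -(-1 - 4)/2 = -1/2*(-5) = 5/2 ≈ 2.5000)
(17*Q)*21 = (17*(5/2))*21 = (85/2)*21 = 1785/2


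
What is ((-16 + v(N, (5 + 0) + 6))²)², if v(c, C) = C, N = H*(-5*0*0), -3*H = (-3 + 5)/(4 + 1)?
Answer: 625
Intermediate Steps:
H = -2/15 (H = -(-3 + 5)/(3*(4 + 1)) = -2/(3*5) = -⅓*⅖ = -2/15 ≈ -0.13333)
N = 0 (N = -2*(-5*0)*0/15 = -0*0 = -2/15*0 = 0)
((-16 + v(N, (5 + 0) + 6))²)² = ((-16 + ((5 + 0) + 6))²)² = ((-16 + (5 + 6))²)² = ((-16 + 11)²)² = ((-5)²)² = 25² = 625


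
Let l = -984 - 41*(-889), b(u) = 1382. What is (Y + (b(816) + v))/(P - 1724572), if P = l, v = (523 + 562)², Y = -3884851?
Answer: 2706244/1689107 ≈ 1.6022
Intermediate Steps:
v = 1177225 (v = 1085² = 1177225)
l = 35465 (l = -984 + 36449 = 35465)
P = 35465
(Y + (b(816) + v))/(P - 1724572) = (-3884851 + (1382 + 1177225))/(35465 - 1724572) = (-3884851 + 1178607)/(-1689107) = -2706244*(-1/1689107) = 2706244/1689107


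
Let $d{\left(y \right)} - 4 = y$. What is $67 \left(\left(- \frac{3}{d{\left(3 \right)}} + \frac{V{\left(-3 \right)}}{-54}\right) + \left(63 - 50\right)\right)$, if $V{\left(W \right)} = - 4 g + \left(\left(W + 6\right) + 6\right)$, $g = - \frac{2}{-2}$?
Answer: $\frac{316039}{378} \approx 836.08$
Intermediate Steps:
$g = 1$ ($g = \left(-2\right) \left(- \frac{1}{2}\right) = 1$)
$V{\left(W \right)} = 8 + W$ ($V{\left(W \right)} = \left(-4\right) 1 + \left(\left(W + 6\right) + 6\right) = -4 + \left(\left(6 + W\right) + 6\right) = -4 + \left(12 + W\right) = 8 + W$)
$d{\left(y \right)} = 4 + y$
$67 \left(\left(- \frac{3}{d{\left(3 \right)}} + \frac{V{\left(-3 \right)}}{-54}\right) + \left(63 - 50\right)\right) = 67 \left(\left(- \frac{3}{4 + 3} + \frac{8 - 3}{-54}\right) + \left(63 - 50\right)\right) = 67 \left(\left(- \frac{3}{7} + 5 \left(- \frac{1}{54}\right)\right) + 13\right) = 67 \left(\left(\left(-3\right) \frac{1}{7} - \frac{5}{54}\right) + 13\right) = 67 \left(\left(- \frac{3}{7} - \frac{5}{54}\right) + 13\right) = 67 \left(- \frac{197}{378} + 13\right) = 67 \cdot \frac{4717}{378} = \frac{316039}{378}$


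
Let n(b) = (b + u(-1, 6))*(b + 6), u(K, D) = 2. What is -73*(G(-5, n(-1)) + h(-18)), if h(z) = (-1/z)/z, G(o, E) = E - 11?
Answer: 141985/324 ≈ 438.23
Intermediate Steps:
n(b) = (2 + b)*(6 + b) (n(b) = (b + 2)*(b + 6) = (2 + b)*(6 + b))
G(o, E) = -11 + E
h(z) = -1/z²
-73*(G(-5, n(-1)) + h(-18)) = -73*((-11 + (12 + (-1)² + 8*(-1))) - 1/(-18)²) = -73*((-11 + (12 + 1 - 8)) - 1*1/324) = -73*((-11 + 5) - 1/324) = -73*(-6 - 1/324) = -73*(-1945/324) = 141985/324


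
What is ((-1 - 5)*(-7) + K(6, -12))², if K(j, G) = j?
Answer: 2304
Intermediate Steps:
((-1 - 5)*(-7) + K(6, -12))² = ((-1 - 5)*(-7) + 6)² = (-6*(-7) + 6)² = (42 + 6)² = 48² = 2304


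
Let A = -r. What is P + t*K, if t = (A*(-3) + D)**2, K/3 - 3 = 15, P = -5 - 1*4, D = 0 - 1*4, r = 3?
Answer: 1341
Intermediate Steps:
D = -4 (D = 0 - 4 = -4)
A = -3 (A = -1*3 = -3)
P = -9 (P = -5 - 4 = -9)
K = 54 (K = 9 + 3*15 = 9 + 45 = 54)
t = 25 (t = (-3*(-3) - 4)**2 = (9 - 4)**2 = 5**2 = 25)
P + t*K = -9 + 25*54 = -9 + 1350 = 1341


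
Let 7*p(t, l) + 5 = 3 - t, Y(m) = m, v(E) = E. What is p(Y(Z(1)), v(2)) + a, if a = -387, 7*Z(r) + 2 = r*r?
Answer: -18976/49 ≈ -387.27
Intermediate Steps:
Z(r) = -2/7 + r²/7 (Z(r) = -2/7 + (r*r)/7 = -2/7 + r²/7)
p(t, l) = -2/7 - t/7 (p(t, l) = -5/7 + (3 - t)/7 = -5/7 + (3/7 - t/7) = -2/7 - t/7)
p(Y(Z(1)), v(2)) + a = (-2/7 - (-2/7 + (⅐)*1²)/7) - 387 = (-2/7 - (-2/7 + (⅐)*1)/7) - 387 = (-2/7 - (-2/7 + ⅐)/7) - 387 = (-2/7 - ⅐*(-⅐)) - 387 = (-2/7 + 1/49) - 387 = -13/49 - 387 = -18976/49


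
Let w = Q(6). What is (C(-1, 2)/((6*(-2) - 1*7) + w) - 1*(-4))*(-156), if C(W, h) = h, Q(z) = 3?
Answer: -1209/2 ≈ -604.50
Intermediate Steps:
w = 3
(C(-1, 2)/((6*(-2) - 1*7) + w) - 1*(-4))*(-156) = (2/((6*(-2) - 1*7) + 3) - 1*(-4))*(-156) = (2/((-12 - 7) + 3) + 4)*(-156) = (2/(-19 + 3) + 4)*(-156) = (2/(-16) + 4)*(-156) = (-1/16*2 + 4)*(-156) = (-1/8 + 4)*(-156) = (31/8)*(-156) = -1209/2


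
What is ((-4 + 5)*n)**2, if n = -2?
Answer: 4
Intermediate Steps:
((-4 + 5)*n)**2 = ((-4 + 5)*(-2))**2 = (1*(-2))**2 = (-2)**2 = 4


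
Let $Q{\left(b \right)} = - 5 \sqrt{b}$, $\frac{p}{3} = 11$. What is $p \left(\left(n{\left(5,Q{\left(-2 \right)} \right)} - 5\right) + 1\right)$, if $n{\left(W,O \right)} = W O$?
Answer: $-132 - 825 i \sqrt{2} \approx -132.0 - 1166.7 i$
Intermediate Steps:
$p = 33$ ($p = 3 \cdot 11 = 33$)
$n{\left(W,O \right)} = O W$
$p \left(\left(n{\left(5,Q{\left(-2 \right)} \right)} - 5\right) + 1\right) = 33 \left(\left(- 5 \sqrt{-2} \cdot 5 - 5\right) + 1\right) = 33 \left(\left(- 5 i \sqrt{2} \cdot 5 - 5\right) + 1\right) = 33 \left(\left(- 25 i \sqrt{2} - 5\right) + 1\right) = 33 \left(\left(-5 - 25 i \sqrt{2}\right) + 1\right) = 33 \left(-4 - 25 i \sqrt{2}\right) = -132 - 825 i \sqrt{2}$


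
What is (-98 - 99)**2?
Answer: 38809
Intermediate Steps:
(-98 - 99)**2 = (-197)**2 = 38809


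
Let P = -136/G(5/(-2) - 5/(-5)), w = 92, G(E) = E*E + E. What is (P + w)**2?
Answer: 71824/9 ≈ 7980.4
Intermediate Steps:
G(E) = E + E**2 (G(E) = E**2 + E = E + E**2)
P = -544/3 (P = -136*1/((1 + (5/(-2) - 5/(-5)))*(5/(-2) - 5/(-5))) = -136*1/((1 + (5*(-1/2) - 5*(-1/5)))*(5*(-1/2) - 5*(-1/5))) = -136*1/((1 + (-5/2 + 1))*(-5/2 + 1)) = -136*(-2/(3*(1 - 3/2))) = -136/((-3/2*(-1/2))) = -136/3/4 = -136*4/3 = -544/3 ≈ -181.33)
(P + w)**2 = (-544/3 + 92)**2 = (-268/3)**2 = 71824/9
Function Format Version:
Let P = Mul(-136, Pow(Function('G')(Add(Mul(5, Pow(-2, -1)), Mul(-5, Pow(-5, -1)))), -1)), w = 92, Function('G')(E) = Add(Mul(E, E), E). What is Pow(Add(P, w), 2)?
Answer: Rational(71824, 9) ≈ 7980.4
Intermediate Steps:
Function('G')(E) = Add(E, Pow(E, 2)) (Function('G')(E) = Add(Pow(E, 2), E) = Add(E, Pow(E, 2)))
P = Rational(-544, 3) (P = Mul(-136, Pow(Mul(Add(Mul(5, Pow(-2, -1)), Mul(-5, Pow(-5, -1))), Add(1, Add(Mul(5, Pow(-2, -1)), Mul(-5, Pow(-5, -1))))), -1)) = Mul(-136, Pow(Mul(Add(Mul(5, Rational(-1, 2)), Mul(-5, Rational(-1, 5))), Add(1, Add(Mul(5, Rational(-1, 2)), Mul(-5, Rational(-1, 5))))), -1)) = Mul(-136, Pow(Mul(Add(Rational(-5, 2), 1), Add(1, Add(Rational(-5, 2), 1))), -1)) = Mul(-136, Pow(Mul(Rational(-3, 2), Add(1, Rational(-3, 2))), -1)) = Mul(-136, Pow(Mul(Rational(-3, 2), Rational(-1, 2)), -1)) = Mul(-136, Pow(Rational(3, 4), -1)) = Mul(-136, Rational(4, 3)) = Rational(-544, 3) ≈ -181.33)
Pow(Add(P, w), 2) = Pow(Add(Rational(-544, 3), 92), 2) = Pow(Rational(-268, 3), 2) = Rational(71824, 9)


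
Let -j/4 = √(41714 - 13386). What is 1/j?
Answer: -√7082/56656 ≈ -0.0014854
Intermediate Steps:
j = -8*√7082 (j = -4*√(41714 - 13386) = -8*√7082 ≈ -673.24)
1/j = 1/(-8*√7082) = -√7082/56656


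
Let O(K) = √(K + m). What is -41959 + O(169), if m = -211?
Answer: -41959 + I*√42 ≈ -41959.0 + 6.4807*I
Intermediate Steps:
O(K) = √(-211 + K) (O(K) = √(K - 211) = √(-211 + K))
-41959 + O(169) = -41959 + √(-211 + 169) = -41959 + √(-42) = -41959 + I*√42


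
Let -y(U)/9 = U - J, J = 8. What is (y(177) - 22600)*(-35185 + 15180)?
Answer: 482540605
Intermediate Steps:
y(U) = 72 - 9*U (y(U) = -9*(U - 1*8) = -9*(U - 8) = -9*(-8 + U) = 72 - 9*U)
(y(177) - 22600)*(-35185 + 15180) = ((72 - 9*177) - 22600)*(-35185 + 15180) = ((72 - 1593) - 22600)*(-20005) = (-1521 - 22600)*(-20005) = -24121*(-20005) = 482540605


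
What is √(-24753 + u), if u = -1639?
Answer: 2*I*√6598 ≈ 162.46*I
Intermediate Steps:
√(-24753 + u) = √(-24753 - 1639) = √(-26392) = 2*I*√6598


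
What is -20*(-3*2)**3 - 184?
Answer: 4136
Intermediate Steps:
-20*(-3*2)**3 - 184 = -20*(-6)**3 - 184 = -20*(-216) - 184 = 4320 - 184 = 4136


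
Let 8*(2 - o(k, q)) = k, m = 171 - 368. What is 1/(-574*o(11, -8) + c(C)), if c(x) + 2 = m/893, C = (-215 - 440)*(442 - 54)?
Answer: -3572/1289387 ≈ -0.0027703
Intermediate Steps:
m = -197
o(k, q) = 2 - k/8
C = -254140 (C = -655*388 = -254140)
c(x) = -1983/893 (c(x) = -2 - 197/893 = -1983/893)
1/(-574*o(11, -8) + c(C)) = 1/(-574*(2 - ⅛*11) - 1983/893) = 1/(-574*(2 - 11/8) - 1983/893) = 1/(-574*5/8 - 1983/893) = 1/(-1435/4 - 1983/893) = 1/(-1289387/3572) = -3572/1289387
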